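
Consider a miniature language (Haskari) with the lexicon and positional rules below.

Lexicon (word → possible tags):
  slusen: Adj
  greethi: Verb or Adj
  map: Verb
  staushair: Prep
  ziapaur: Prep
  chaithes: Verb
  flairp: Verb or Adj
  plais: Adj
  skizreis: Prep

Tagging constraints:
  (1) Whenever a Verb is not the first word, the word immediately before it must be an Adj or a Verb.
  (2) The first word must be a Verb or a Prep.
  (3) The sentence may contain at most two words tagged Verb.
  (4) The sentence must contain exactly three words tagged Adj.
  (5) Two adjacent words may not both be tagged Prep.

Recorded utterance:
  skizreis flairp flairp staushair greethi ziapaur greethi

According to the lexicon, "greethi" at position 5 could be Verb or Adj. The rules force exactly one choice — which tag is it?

Candidates per position — 1:skizreis {Prep}; 2:flairp {Verb,Adj}; 3:flairp {Verb,Adj}; 4:staushair {Prep}; 5:greethi {Verb,Adj}; 6:ziapaur {Prep}; 7:greethi {Verb,Adj}.
Position 2: Verb is ruled out by rule 1; that leaves Adj.
Position 5: Verb is ruled out by rule 1; that leaves Adj.
Position 7: Verb is ruled out by rule 1; that leaves Adj.
Position 3: Adj is ruled out by rule 4; that leaves Verb.
That leaves exactly one tagging: Prep Adj Verb Prep Adj Prep Adj.
Verifying each rule — rule 1 ok; rule 2 ok; rule 3 ok; rule 4 ok; rule 5 ok.

Adj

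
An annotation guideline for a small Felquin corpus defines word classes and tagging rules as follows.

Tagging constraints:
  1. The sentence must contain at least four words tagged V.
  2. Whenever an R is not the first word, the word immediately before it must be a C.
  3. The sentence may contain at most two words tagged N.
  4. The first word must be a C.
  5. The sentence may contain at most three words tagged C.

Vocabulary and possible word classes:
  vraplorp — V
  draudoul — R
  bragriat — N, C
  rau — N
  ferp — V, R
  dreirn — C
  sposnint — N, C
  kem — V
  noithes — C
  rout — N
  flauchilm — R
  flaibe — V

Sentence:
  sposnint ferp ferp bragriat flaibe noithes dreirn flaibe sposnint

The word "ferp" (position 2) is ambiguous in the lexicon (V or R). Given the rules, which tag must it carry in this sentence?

V

Candidates per position — 1:sposnint {N,C}; 2:ferp {V,R}; 3:ferp {V,R}; 4:bragriat {N,C}; 5:flaibe {V}; 6:noithes {C}; 7:dreirn {C}; 8:flaibe {V}; 9:sposnint {N,C}.
Word 1 cannot be N — rule 4 would then fail for every completion. It is C.
Word 2 cannot be R — rule 1 would then fail for every completion. It is V.
Word 3 cannot be R — rule 1 would then fail for every completion. It is V.
Word 4 cannot be C — rule 5 would then fail for every completion. It is N.
Word 9 cannot be C — rule 5 would then fail for every completion. It is N.
The unique satisfying tagging is: C V V N V C C V N.
Check: rule 1 satisfied; rule 2 satisfied; rule 3 satisfied; rule 4 satisfied; rule 5 satisfied.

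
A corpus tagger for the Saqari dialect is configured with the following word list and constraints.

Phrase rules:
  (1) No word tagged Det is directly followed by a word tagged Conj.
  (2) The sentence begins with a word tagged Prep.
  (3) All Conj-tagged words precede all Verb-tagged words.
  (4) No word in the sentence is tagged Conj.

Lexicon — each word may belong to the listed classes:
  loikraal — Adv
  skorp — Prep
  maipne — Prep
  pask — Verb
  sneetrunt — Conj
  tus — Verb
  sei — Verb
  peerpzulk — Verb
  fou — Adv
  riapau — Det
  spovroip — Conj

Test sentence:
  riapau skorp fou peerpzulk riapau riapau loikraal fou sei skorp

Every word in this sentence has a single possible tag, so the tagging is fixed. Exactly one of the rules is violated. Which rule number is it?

2

Fixed tagging: Det Prep Adv Verb Det Det Adv Adv Verb Prep.
Checking each rule: R1 ✓, R2 ✗, R3 ✓, R4 ✓.
Only rule 2 fails.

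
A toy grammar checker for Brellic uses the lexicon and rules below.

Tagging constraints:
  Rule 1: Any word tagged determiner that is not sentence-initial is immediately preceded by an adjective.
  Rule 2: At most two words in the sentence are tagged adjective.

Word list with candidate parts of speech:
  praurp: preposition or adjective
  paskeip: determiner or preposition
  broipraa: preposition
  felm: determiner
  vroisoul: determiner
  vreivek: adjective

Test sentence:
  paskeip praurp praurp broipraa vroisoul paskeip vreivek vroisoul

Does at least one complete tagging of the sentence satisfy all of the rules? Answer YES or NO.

Candidates per position — 1:paskeip {determiner,preposition}; 2:praurp {preposition,adjective}; 3:praurp {preposition,adjective}; 4:broipraa {preposition}; 5:vroisoul {determiner}; 6:paskeip {determiner,preposition}; 7:vreivek {adjective}; 8:vroisoul {determiner}.
Rule 1 cannot be satisfied by any choice of tags from the lexicon.
So there is no consistent tagging.

NO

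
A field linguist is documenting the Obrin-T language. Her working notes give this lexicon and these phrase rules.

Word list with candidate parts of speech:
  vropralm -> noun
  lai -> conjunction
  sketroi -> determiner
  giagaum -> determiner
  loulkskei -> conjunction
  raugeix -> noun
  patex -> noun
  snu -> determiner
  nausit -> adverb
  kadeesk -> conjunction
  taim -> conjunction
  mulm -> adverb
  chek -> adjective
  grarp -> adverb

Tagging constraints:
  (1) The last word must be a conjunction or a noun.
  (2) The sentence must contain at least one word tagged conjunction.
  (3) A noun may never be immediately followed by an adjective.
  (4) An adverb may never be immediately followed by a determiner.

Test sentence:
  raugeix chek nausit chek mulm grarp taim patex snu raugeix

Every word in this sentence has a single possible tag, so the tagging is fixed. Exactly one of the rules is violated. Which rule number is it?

Fixed tagging: noun adjective adverb adjective adverb adverb conjunction noun determiner noun.
Applying the rules: R1 ✓, R2 ✓, R3 ✗, R4 ✓.
Only rule 3 fails.

3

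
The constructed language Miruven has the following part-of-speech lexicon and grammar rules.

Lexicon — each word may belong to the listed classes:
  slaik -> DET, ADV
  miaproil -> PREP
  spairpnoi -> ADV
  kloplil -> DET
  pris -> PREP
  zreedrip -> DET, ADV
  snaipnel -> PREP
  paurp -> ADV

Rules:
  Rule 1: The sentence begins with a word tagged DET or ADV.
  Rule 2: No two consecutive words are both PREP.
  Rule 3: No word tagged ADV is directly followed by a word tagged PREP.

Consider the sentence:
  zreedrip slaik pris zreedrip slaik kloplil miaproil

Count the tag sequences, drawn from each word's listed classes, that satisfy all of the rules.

Candidates per position — 1:zreedrip {DET,ADV}; 2:slaik {DET,ADV}; 3:pris {PREP}; 4:zreedrip {DET,ADV}; 5:slaik {DET,ADV}; 6:kloplil {DET}; 7:miaproil {PREP}.
There are 16 candidate sequences in total.
Checking each against the rules leaves 8 sequences.
Count = 8.

8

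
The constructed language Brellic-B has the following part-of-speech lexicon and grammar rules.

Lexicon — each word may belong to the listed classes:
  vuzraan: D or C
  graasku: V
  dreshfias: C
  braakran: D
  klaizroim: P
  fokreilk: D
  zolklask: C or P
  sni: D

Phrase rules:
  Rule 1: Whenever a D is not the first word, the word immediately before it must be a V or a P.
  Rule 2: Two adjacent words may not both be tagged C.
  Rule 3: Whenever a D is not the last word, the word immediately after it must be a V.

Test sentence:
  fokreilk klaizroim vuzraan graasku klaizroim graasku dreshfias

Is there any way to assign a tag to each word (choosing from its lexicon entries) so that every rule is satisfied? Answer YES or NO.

NO

Candidates per position — 1:fokreilk {D}; 2:klaizroim {P}; 3:vuzraan {D,C}; 4:graasku {V}; 5:klaizroim {P}; 6:graasku {V}; 7:dreshfias {C}.
Rule 3 cannot be satisfied by any choice of tags from the lexicon.
So there is no consistent tagging.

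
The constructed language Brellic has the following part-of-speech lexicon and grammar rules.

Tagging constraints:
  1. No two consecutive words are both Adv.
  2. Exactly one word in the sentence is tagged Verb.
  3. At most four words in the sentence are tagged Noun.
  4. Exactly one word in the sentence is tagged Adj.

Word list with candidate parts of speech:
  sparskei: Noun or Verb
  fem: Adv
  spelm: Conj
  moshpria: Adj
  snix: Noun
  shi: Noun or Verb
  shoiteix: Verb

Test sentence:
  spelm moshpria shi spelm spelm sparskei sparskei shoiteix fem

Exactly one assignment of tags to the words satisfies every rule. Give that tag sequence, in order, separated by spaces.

Conj Adj Noun Conj Conj Noun Noun Verb Adv

Candidates per position — 1:spelm {Conj}; 2:moshpria {Adj}; 3:shi {Noun,Verb}; 4:spelm {Conj}; 5:spelm {Conj}; 6:sparskei {Noun,Verb}; 7:sparskei {Noun,Verb}; 8:shoiteix {Verb}; 9:fem {Adv}.
Word 3 cannot be Verb — rule 2 would then fail for every completion. It is Noun.
Word 6 cannot be Verb — rule 2 would then fail for every completion. It is Noun.
Word 7 cannot be Verb — rule 2 would then fail for every completion. It is Noun.
So the tagging must be: Conj Adj Noun Conj Conj Noun Noun Verb Adv.
Verifying each rule — rule 1 holds; rule 2 holds; rule 3 holds; rule 4 holds.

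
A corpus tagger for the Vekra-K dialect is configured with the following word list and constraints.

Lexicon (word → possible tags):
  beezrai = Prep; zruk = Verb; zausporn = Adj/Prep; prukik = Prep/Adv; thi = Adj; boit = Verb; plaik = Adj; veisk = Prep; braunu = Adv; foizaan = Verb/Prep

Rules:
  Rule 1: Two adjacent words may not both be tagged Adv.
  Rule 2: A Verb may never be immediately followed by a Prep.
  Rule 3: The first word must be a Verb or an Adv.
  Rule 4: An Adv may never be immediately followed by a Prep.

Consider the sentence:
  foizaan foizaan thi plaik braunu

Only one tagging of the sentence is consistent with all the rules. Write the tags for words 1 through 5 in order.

Candidates per position — 1:foizaan {Verb,Prep}; 2:foizaan {Verb,Prep}; 3:thi {Adj}; 4:plaik {Adj}; 5:braunu {Adv}.
Position 1: tagging it Prep would leave rule 3 unsatisfiable, so it must be Verb.
Position 2: tagging it Prep would leave rule 2 unsatisfiable, so it must be Verb.
So the tagging must be: Verb Verb Adj Adj Adv.
Checking: rule 1 holds; rule 2 holds; rule 3 holds; rule 4 holds.

Verb Verb Adj Adj Adv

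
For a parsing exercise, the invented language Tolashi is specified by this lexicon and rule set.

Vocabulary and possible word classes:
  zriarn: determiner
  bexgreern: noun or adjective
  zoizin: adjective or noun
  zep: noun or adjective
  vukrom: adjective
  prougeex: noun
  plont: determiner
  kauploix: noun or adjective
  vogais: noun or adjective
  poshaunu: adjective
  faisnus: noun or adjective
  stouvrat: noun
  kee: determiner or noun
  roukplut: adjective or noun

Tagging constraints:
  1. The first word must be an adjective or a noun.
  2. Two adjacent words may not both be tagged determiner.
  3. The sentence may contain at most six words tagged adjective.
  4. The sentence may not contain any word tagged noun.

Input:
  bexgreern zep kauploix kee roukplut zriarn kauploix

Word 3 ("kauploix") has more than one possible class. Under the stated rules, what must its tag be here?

Candidates per position — 1:bexgreern {noun,adjective}; 2:zep {noun,adjective}; 3:kauploix {noun,adjective}; 4:kee {determiner,noun}; 5:roukplut {adjective,noun}; 6:zriarn {determiner}; 7:kauploix {noun,adjective}.
Word 1 cannot be noun — rule 4 would then fail for every completion. It is adjective.
Word 2 cannot be noun — rule 4 would then fail for every completion. It is adjective.
Word 3 cannot be noun — rule 4 would then fail for every completion. It is adjective.
Word 4 cannot be noun — rule 4 would then fail for every completion. It is determiner.
Word 5 cannot be noun — rule 4 would then fail for every completion. It is adjective.
Word 7 cannot be noun — rule 4 would then fail for every completion. It is adjective.
That leaves exactly one tagging: adjective adjective adjective determiner adjective determiner adjective.
Verifying each rule — rule 1 holds; rule 2 holds; rule 3 holds; rule 4 holds.

adjective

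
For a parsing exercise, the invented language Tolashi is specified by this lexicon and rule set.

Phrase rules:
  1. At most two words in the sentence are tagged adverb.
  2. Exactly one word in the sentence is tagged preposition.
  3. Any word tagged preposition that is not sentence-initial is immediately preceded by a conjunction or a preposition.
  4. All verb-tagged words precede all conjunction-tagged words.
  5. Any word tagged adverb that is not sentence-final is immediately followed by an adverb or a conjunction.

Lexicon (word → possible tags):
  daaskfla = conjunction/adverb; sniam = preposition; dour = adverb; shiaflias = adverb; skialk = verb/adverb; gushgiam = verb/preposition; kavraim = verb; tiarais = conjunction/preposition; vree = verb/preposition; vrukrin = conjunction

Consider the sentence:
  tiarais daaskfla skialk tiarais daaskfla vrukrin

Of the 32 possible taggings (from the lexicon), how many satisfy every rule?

Candidates per position — 1:tiarais {conjunction,preposition}; 2:daaskfla {conjunction,adverb}; 3:skialk {verb,adverb}; 4:tiarais {conjunction,preposition}; 5:daaskfla {conjunction,adverb}; 6:vrukrin {conjunction}.
There are 32 candidate sequences in total.
The sequences that satisfy every rule: preposition conjunction adverb conjunction conjunction conjunction; preposition conjunction adverb conjunction adverb conjunction; preposition adverb adverb conjunction conjunction conjunction.
Count = 3.

3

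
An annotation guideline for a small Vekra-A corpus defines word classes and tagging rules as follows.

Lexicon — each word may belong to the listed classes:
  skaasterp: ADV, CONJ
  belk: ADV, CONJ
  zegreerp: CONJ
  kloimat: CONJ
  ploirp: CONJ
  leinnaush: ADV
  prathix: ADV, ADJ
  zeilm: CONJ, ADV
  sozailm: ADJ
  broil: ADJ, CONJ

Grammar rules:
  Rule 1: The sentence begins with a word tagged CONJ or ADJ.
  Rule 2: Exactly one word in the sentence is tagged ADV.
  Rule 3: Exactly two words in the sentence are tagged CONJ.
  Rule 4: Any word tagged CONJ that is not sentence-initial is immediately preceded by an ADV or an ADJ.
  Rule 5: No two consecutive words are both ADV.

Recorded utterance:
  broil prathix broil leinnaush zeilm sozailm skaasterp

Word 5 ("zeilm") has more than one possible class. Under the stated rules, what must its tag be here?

Candidates per position — 1:broil {ADJ,CONJ}; 2:prathix {ADV,ADJ}; 3:broil {ADJ,CONJ}; 4:leinnaush {ADV}; 5:zeilm {CONJ,ADV}; 6:sozailm {ADJ}; 7:skaasterp {ADV,CONJ}.
Position 2: ADV is ruled out by rule 2; that leaves ADJ.
Position 5: ADV is ruled out by rule 2; that leaves CONJ.
Position 7: ADV is ruled out by rule 2; that leaves CONJ.
Position 1: CONJ is ruled out by rule 3; that leaves ADJ.
Position 3: CONJ is ruled out by rule 3; that leaves ADJ.
The only consistent sequence is: ADJ ADJ ADJ ADV CONJ ADJ CONJ.
Verifying each rule — rule 1 ✓; rule 2 ✓; rule 3 ✓; rule 4 ✓; rule 5 ✓.

CONJ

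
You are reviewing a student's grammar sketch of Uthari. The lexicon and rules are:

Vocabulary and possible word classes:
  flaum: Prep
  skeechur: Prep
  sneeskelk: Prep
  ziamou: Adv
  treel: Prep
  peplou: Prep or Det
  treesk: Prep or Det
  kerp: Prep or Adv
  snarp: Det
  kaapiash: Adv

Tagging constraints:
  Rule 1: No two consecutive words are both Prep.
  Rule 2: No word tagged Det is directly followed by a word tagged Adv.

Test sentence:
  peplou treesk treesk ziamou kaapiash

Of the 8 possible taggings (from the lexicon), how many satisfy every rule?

2

Candidates per position — 1:peplou {Prep,Det}; 2:treesk {Prep,Det}; 3:treesk {Prep,Det}; 4:ziamou {Adv}; 5:kaapiash {Adv}.
There are 8 candidate sequences in total.
The sequences that satisfy every rule: Prep Det Prep Adv Adv; Det Det Prep Adv Adv.
Count = 2.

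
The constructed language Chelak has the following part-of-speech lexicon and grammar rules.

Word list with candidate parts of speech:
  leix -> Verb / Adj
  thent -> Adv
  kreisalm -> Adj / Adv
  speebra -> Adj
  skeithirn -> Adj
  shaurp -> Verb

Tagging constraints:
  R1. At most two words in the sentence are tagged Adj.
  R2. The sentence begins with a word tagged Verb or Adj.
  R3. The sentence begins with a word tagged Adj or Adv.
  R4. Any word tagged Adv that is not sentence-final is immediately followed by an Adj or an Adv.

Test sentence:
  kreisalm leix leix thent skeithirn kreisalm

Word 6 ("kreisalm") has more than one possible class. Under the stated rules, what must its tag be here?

Candidates per position — 1:kreisalm {Adj,Adv}; 2:leix {Verb,Adj}; 3:leix {Verb,Adj}; 4:thent {Adv}; 5:skeithirn {Adj}; 6:kreisalm {Adj,Adv}.
Word 1 cannot be Adv — rule 2 would then fail for every completion. It is Adj.
Word 2 cannot be Adj — rule 1 would then fail for every completion. It is Verb.
Word 3 cannot be Adj — rule 1 would then fail for every completion. It is Verb.
Word 6 cannot be Adj — rule 1 would then fail for every completion. It is Adv.
The only consistent sequence is: Adj Verb Verb Adv Adj Adv.
Rule-by-rule: rule 1 ok; rule 2 ok; rule 3 ok; rule 4 ok.

Adv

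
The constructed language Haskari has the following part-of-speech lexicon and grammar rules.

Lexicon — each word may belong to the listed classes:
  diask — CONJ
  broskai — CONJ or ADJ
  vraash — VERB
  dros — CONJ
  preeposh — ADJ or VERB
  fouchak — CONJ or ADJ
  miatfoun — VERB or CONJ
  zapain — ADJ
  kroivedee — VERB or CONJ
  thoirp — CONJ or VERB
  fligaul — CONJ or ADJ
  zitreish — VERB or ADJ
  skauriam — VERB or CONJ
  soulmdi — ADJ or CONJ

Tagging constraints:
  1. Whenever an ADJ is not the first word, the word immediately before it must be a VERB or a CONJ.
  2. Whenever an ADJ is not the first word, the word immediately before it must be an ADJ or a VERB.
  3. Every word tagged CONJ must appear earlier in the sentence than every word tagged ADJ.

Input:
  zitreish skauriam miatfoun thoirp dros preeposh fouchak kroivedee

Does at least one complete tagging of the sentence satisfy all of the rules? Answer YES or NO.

YES

Candidates per position — 1:zitreish {VERB,ADJ}; 2:skauriam {VERB,CONJ}; 3:miatfoun {VERB,CONJ}; 4:thoirp {CONJ,VERB}; 5:dros {CONJ}; 6:preeposh {ADJ,VERB}; 7:fouchak {CONJ,ADJ}; 8:kroivedee {VERB,CONJ}.
One satisfying assignment: VERB VERB CONJ CONJ CONJ VERB ADJ VERB.
Verifying each rule — rule 1 holds; rule 2 holds; rule 3 holds.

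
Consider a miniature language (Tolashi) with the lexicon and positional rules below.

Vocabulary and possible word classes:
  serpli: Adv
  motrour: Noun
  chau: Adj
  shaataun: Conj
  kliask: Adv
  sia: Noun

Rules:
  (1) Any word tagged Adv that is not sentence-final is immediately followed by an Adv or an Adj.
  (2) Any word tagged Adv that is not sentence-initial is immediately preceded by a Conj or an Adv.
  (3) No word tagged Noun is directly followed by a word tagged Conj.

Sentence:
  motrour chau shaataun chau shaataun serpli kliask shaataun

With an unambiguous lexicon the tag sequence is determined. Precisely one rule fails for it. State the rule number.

1

Fixed tagging: Noun Adj Conj Adj Conj Adv Adv Conj.
Checking each rule: R1 violated, R2 holds, R3 holds.
Only rule 1 fails.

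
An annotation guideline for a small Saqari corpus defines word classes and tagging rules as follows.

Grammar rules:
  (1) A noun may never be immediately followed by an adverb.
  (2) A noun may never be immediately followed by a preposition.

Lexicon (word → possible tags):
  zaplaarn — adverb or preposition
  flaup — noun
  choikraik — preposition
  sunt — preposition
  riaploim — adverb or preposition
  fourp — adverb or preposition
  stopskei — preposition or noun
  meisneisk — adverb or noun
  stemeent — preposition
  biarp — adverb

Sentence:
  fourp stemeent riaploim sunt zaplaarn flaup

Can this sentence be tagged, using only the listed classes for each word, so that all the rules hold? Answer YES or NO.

Candidates per position — 1:fourp {adverb,preposition}; 2:stemeent {preposition}; 3:riaploim {adverb,preposition}; 4:sunt {preposition}; 5:zaplaarn {adverb,preposition}; 6:flaup {noun}.
One satisfying assignment: preposition preposition adverb preposition adverb noun.
Verifying each rule — rule 1 ok; rule 2 ok.

YES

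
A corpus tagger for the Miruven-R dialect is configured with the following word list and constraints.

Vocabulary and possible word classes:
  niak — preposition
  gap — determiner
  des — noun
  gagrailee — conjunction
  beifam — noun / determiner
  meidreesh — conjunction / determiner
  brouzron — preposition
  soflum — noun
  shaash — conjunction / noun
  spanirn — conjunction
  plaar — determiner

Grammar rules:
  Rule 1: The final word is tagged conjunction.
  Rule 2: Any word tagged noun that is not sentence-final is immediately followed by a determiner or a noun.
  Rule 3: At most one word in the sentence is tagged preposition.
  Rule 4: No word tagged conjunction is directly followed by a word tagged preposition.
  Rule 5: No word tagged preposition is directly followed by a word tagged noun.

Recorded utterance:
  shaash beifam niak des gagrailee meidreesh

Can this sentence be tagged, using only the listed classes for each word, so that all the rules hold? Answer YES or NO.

NO

Candidates per position — 1:shaash {conjunction,noun}; 2:beifam {noun,determiner}; 3:niak {preposition}; 4:des {noun}; 5:gagrailee {conjunction}; 6:meidreesh {conjunction,determiner}.
Rule 2 cannot be satisfied by any choice of tags from the lexicon.
So there is no consistent tagging.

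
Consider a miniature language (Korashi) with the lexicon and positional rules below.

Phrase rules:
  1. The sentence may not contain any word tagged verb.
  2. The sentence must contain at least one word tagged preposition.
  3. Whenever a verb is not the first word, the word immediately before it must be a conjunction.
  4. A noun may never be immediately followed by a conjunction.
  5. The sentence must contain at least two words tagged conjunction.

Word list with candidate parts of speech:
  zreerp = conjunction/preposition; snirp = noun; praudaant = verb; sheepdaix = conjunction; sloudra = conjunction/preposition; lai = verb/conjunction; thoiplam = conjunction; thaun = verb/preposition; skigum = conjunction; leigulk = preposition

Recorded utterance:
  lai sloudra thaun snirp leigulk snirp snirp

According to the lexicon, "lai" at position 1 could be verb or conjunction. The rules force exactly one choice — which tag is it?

Candidates per position — 1:lai {verb,conjunction}; 2:sloudra {conjunction,preposition}; 3:thaun {verb,preposition}; 4:snirp {noun}; 5:leigulk {preposition}; 6:snirp {noun}; 7:snirp {noun}.
Position 1: tagging it verb would leave rule 1 unsatisfiable, so it must be conjunction.
Position 2: tagging it preposition would leave rule 5 unsatisfiable, so it must be conjunction.
Position 3: tagging it verb would leave rule 1 unsatisfiable, so it must be preposition.
The unique satisfying tagging is: conjunction conjunction preposition noun preposition noun noun.
Check: rule 1 holds; rule 2 holds; rule 3 holds; rule 4 holds; rule 5 holds.

conjunction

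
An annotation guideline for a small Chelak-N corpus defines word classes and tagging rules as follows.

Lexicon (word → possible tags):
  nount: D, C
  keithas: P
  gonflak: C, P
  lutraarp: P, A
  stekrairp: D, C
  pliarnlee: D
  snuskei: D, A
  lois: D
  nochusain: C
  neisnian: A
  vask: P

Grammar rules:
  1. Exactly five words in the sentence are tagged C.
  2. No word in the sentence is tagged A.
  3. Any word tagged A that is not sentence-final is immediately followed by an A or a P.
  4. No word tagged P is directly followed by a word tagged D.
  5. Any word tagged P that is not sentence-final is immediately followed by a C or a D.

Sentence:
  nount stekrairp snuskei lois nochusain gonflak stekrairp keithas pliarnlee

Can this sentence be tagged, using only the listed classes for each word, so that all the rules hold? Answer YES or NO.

Candidates per position — 1:nount {D,C}; 2:stekrairp {D,C}; 3:snuskei {D,A}; 4:lois {D}; 5:nochusain {C}; 6:gonflak {C,P}; 7:stekrairp {D,C}; 8:keithas {P}; 9:pliarnlee {D}.
Rule 4 cannot be satisfied by any choice of tags from the lexicon.
So there is no consistent tagging.

NO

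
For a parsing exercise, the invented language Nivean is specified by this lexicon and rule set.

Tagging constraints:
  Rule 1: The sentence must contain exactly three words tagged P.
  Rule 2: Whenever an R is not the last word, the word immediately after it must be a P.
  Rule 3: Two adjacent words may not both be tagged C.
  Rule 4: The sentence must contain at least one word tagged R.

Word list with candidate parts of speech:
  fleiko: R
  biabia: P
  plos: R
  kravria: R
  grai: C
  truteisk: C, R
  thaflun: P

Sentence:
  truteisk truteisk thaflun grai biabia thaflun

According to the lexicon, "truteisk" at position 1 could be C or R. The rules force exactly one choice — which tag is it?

C

Candidates per position — 1:truteisk {C,R}; 2:truteisk {C,R}; 3:thaflun {P}; 4:grai {C}; 5:biabia {P}; 6:thaflun {P}.
At position 1, choosing R makes rule 2 impossible to satisfy; hence C.
At position 2, choosing C makes rule 3 impossible to satisfy; hence R.
The only consistent sequence is: C R P C P P.
Checking: rule 1 holds; rule 2 holds; rule 3 holds; rule 4 holds.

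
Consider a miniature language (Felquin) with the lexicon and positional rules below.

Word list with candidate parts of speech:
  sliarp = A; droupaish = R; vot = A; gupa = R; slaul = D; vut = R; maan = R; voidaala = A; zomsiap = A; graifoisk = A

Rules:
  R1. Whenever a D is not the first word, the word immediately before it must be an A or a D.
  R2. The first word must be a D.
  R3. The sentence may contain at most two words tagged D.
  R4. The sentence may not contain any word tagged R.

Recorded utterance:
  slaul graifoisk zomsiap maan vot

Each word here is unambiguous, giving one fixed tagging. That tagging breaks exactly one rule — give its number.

Fixed tagging: D A A R A.
Applying the rules: R1 ✓, R2 ✓, R3 ✓, R4 ✗.
Only rule 4 fails.

4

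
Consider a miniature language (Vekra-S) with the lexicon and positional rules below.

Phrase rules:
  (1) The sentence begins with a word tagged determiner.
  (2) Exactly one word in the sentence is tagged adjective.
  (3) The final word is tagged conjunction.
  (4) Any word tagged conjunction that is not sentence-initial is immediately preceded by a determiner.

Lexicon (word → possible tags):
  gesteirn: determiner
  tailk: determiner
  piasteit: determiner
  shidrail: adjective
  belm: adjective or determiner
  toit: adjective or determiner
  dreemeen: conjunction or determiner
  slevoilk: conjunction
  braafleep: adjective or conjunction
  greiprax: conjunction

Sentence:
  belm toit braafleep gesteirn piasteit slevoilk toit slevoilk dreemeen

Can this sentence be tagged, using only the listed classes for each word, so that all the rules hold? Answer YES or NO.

Candidates per position — 1:belm {adjective,determiner}; 2:toit {adjective,determiner}; 3:braafleep {adjective,conjunction}; 4:gesteirn {determiner}; 5:piasteit {determiner}; 6:slevoilk {conjunction}; 7:toit {adjective,determiner}; 8:slevoilk {conjunction}; 9:dreemeen {conjunction,determiner}.
Every candidate sequence violates at least one rule; no consistent tagging exists.

NO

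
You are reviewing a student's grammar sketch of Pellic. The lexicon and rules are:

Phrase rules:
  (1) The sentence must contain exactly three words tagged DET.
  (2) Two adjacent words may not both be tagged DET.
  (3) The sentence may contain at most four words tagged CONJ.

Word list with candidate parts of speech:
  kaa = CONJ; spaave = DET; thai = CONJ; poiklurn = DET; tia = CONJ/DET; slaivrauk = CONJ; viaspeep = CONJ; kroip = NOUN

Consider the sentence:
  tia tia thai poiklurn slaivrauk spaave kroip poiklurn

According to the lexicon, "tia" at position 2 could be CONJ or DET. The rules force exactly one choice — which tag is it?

CONJ

Candidates per position — 1:tia {CONJ,DET}; 2:tia {CONJ,DET}; 3:thai {CONJ}; 4:poiklurn {DET}; 5:slaivrauk {CONJ}; 6:spaave {DET}; 7:kroip {NOUN}; 8:poiklurn {DET}.
Position 1: DET is ruled out by rule 1; that leaves CONJ.
Position 2: DET is ruled out by rule 1; that leaves CONJ.
So the tagging must be: CONJ CONJ CONJ DET CONJ DET NOUN DET.
Verifying each rule — rule 1 ✓; rule 2 ✓; rule 3 ✓.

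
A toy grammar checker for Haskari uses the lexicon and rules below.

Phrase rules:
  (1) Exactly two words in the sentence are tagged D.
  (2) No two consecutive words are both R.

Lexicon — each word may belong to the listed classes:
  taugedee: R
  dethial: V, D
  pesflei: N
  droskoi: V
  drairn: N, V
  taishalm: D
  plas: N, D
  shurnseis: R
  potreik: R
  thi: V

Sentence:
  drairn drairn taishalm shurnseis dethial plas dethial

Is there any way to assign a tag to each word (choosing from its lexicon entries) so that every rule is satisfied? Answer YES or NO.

Candidates per position — 1:drairn {N,V}; 2:drairn {N,V}; 3:taishalm {D}; 4:shurnseis {R}; 5:dethial {V,D}; 6:plas {N,D}; 7:dethial {V,D}.
One satisfying assignment: N N D R D N V.
Verifying each rule — rule 1 holds; rule 2 holds.

YES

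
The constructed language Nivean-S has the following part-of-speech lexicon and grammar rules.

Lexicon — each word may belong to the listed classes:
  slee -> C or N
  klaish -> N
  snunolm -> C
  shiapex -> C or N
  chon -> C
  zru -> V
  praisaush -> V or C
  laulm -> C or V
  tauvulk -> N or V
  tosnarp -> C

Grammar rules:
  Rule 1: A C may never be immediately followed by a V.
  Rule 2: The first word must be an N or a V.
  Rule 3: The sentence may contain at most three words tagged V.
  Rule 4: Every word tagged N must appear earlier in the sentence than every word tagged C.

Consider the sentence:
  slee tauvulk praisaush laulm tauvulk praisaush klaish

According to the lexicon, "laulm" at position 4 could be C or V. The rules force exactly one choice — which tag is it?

Candidates per position — 1:slee {C,N}; 2:tauvulk {N,V}; 3:praisaush {V,C}; 4:laulm {C,V}; 5:tauvulk {N,V}; 6:praisaush {V,C}; 7:klaish {N}.
Position 1: tagging it C would leave rule 2 unsatisfiable, so it must be N.
Position 3: tagging it C would leave rule 4 unsatisfiable, so it must be V.
Position 4: tagging it C would leave rule 4 unsatisfiable, so it must be V.
Position 6: tagging it C would leave rule 4 unsatisfiable, so it must be V.
Position 2: tagging it V would leave rule 3 unsatisfiable, so it must be N.
Position 5: tagging it V would leave rule 3 unsatisfiable, so it must be N.
The unique satisfying tagging is: N N V V N V N.
Check: rule 1 satisfied; rule 2 satisfied; rule 3 satisfied; rule 4 satisfied.

V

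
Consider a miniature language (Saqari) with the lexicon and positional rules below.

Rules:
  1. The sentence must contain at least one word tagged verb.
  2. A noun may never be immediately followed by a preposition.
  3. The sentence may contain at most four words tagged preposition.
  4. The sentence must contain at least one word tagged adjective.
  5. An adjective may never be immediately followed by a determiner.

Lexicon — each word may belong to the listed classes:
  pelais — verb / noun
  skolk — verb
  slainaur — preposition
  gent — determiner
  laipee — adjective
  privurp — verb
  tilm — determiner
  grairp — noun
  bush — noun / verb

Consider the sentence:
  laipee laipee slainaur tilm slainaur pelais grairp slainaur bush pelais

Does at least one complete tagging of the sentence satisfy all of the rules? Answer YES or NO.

NO

Candidates per position — 1:laipee {adjective}; 2:laipee {adjective}; 3:slainaur {preposition}; 4:tilm {determiner}; 5:slainaur {preposition}; 6:pelais {verb,noun}; 7:grairp {noun}; 8:slainaur {preposition}; 9:bush {noun,verb}; 10:pelais {verb,noun}.
Rule 2 cannot be satisfied by any choice of tags from the lexicon.
So there is no consistent tagging.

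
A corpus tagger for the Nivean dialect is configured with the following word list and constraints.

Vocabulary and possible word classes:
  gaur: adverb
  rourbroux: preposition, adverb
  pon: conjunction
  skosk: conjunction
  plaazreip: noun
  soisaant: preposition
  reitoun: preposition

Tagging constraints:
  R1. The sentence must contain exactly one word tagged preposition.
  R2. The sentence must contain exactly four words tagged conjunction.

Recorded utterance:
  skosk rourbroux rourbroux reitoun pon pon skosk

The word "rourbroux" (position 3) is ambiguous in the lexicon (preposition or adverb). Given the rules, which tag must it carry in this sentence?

Candidates per position — 1:skosk {conjunction}; 2:rourbroux {preposition,adverb}; 3:rourbroux {preposition,adverb}; 4:reitoun {preposition}; 5:pon {conjunction}; 6:pon {conjunction}; 7:skosk {conjunction}.
If word 2 were preposition, no tagging could satisfy rule 1; so word 2 is adverb.
If word 3 were preposition, no tagging could satisfy rule 1; so word 3 is adverb.
So the tagging must be: conjunction adverb adverb preposition conjunction conjunction conjunction.
Rule-by-rule: rule 1 satisfied; rule 2 satisfied.

adverb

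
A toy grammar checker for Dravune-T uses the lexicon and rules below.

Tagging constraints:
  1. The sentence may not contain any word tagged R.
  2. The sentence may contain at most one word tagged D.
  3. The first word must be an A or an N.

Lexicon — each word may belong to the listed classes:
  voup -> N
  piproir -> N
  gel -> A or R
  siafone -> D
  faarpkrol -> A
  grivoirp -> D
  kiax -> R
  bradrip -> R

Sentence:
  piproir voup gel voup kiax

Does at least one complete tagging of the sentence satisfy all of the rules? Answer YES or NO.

NO

Candidates per position — 1:piproir {N}; 2:voup {N}; 3:gel {A,R}; 4:voup {N}; 5:kiax {R}.
Rule 1 cannot be satisfied by any choice of tags from the lexicon.
So there is no consistent tagging.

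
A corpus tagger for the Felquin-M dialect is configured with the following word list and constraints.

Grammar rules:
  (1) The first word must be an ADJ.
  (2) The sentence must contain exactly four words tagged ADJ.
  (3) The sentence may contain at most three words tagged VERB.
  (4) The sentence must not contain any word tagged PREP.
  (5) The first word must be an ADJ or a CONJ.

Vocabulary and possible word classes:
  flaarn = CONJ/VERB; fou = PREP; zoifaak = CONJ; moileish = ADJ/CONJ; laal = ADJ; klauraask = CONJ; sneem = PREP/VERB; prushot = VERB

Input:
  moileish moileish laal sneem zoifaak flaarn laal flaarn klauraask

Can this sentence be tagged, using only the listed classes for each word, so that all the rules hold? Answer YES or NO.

Candidates per position — 1:moileish {ADJ,CONJ}; 2:moileish {ADJ,CONJ}; 3:laal {ADJ}; 4:sneem {PREP,VERB}; 5:zoifaak {CONJ}; 6:flaarn {CONJ,VERB}; 7:laal {ADJ}; 8:flaarn {CONJ,VERB}; 9:klauraask {CONJ}.
One satisfying assignment: ADJ ADJ ADJ VERB CONJ CONJ ADJ CONJ CONJ.
Check: rule 1 satisfied; rule 2 satisfied; rule 3 satisfied; rule 4 satisfied; rule 5 satisfied.

YES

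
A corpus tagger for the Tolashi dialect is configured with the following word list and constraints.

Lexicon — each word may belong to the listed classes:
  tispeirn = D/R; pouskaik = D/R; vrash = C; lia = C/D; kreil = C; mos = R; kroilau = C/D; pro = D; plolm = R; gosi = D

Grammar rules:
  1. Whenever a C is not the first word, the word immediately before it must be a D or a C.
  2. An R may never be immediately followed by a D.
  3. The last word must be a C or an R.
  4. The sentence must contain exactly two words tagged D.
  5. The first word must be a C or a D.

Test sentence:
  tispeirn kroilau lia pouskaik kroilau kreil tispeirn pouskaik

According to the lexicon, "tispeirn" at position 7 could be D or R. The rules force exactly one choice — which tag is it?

Candidates per position — 1:tispeirn {D,R}; 2:kroilau {C,D}; 3:lia {C,D}; 4:pouskaik {D,R}; 5:kroilau {C,D}; 6:kreil {C}; 7:tispeirn {D,R}; 8:pouskaik {D,R}.
If word 1 were R, no tagging could satisfy rule 5; so word 1 is D.
If word 8 were D, no tagging could satisfy rule 3; so word 8 is R.
Position 7: the remaining choice is settled jointly with positions 2, 3, 4, 5 — only R at position 7 is part of a tagging that satisfies every rule.
That leaves exactly one tagging: D C C D C C R R.
Verifying each rule — rule 1 satisfied; rule 2 satisfied; rule 3 satisfied; rule 4 satisfied; rule 5 satisfied.

R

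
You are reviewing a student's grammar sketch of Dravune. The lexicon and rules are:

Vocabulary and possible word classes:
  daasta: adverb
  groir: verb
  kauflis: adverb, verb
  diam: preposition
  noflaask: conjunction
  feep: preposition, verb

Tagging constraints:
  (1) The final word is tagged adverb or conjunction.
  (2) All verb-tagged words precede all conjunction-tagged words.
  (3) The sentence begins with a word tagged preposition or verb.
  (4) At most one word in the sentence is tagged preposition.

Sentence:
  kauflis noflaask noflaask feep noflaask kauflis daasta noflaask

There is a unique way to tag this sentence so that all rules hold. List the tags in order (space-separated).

verb conjunction conjunction preposition conjunction adverb adverb conjunction

Candidates per position — 1:kauflis {adverb,verb}; 2:noflaask {conjunction}; 3:noflaask {conjunction}; 4:feep {preposition,verb}; 5:noflaask {conjunction}; 6:kauflis {adverb,verb}; 7:daasta {adverb}; 8:noflaask {conjunction}.
At position 1, choosing adverb makes rule 3 impossible to satisfy; hence verb.
At position 4, choosing verb makes rule 2 impossible to satisfy; hence preposition.
At position 6, choosing verb makes rule 2 impossible to satisfy; hence adverb.
That leaves exactly one tagging: verb conjunction conjunction preposition conjunction adverb adverb conjunction.
Verifying each rule — rule 1 ✓; rule 2 ✓; rule 3 ✓; rule 4 ✓.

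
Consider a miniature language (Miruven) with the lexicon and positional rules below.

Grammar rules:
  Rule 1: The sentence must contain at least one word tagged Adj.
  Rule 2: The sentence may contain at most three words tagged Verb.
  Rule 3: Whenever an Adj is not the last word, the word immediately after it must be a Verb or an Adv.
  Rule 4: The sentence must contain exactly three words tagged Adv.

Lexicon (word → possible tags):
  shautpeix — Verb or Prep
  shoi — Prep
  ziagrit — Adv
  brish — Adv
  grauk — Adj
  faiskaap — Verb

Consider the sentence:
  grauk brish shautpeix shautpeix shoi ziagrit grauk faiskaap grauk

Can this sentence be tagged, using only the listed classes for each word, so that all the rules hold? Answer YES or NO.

Candidates per position — 1:grauk {Adj}; 2:brish {Adv}; 3:shautpeix {Verb,Prep}; 4:shautpeix {Verb,Prep}; 5:shoi {Prep}; 6:ziagrit {Adv}; 7:grauk {Adj}; 8:faiskaap {Verb}; 9:grauk {Adj}.
Rule 4 cannot be satisfied by any choice of tags from the lexicon.
So there is no consistent tagging.

NO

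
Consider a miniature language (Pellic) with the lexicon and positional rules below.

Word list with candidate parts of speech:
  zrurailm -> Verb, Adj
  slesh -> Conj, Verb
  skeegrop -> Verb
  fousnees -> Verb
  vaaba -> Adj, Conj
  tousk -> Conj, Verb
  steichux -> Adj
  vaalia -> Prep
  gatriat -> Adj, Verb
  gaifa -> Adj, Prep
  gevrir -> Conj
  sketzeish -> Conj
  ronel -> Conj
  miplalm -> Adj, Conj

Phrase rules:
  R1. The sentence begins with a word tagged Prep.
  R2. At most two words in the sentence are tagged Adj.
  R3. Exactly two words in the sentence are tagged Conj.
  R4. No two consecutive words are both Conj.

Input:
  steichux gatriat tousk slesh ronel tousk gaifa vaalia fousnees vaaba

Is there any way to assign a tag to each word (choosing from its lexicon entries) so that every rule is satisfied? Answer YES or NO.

Candidates per position — 1:steichux {Adj}; 2:gatriat {Adj,Verb}; 3:tousk {Conj,Verb}; 4:slesh {Conj,Verb}; 5:ronel {Conj}; 6:tousk {Conj,Verb}; 7:gaifa {Adj,Prep}; 8:vaalia {Prep}; 9:fousnees {Verb}; 10:vaaba {Adj,Conj}.
Rule 1 cannot be satisfied by any choice of tags from the lexicon.
So there is no consistent tagging.

NO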